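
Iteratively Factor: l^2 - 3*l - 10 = (l + 2)*(l - 5)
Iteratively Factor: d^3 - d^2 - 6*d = (d - 3)*(d^2 + 2*d) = (d - 3)*(d + 2)*(d)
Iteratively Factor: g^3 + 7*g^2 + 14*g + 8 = (g + 1)*(g^2 + 6*g + 8) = (g + 1)*(g + 4)*(g + 2)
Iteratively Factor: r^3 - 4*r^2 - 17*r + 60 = (r - 5)*(r^2 + r - 12) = (r - 5)*(r - 3)*(r + 4)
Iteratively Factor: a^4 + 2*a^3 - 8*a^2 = (a)*(a^3 + 2*a^2 - 8*a) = a*(a - 2)*(a^2 + 4*a) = a*(a - 2)*(a + 4)*(a)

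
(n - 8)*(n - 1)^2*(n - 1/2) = n^4 - 21*n^3/2 + 22*n^2 - 33*n/2 + 4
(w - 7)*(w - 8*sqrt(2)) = w^2 - 8*sqrt(2)*w - 7*w + 56*sqrt(2)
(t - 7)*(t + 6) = t^2 - t - 42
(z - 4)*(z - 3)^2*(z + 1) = z^4 - 9*z^3 + 23*z^2 - 3*z - 36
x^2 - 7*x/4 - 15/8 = (x - 5/2)*(x + 3/4)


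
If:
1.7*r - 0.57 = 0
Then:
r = 0.34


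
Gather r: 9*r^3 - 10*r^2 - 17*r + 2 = 9*r^3 - 10*r^2 - 17*r + 2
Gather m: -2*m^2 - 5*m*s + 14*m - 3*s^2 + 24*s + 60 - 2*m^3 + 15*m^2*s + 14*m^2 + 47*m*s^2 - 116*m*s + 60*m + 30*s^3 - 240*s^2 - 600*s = -2*m^3 + m^2*(15*s + 12) + m*(47*s^2 - 121*s + 74) + 30*s^3 - 243*s^2 - 576*s + 60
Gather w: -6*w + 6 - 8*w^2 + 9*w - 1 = -8*w^2 + 3*w + 5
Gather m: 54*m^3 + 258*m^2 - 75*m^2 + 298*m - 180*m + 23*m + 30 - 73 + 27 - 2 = 54*m^3 + 183*m^2 + 141*m - 18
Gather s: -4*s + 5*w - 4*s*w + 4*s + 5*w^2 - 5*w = -4*s*w + 5*w^2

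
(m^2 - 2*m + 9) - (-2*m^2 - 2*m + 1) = 3*m^2 + 8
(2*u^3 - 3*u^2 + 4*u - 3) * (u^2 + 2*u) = 2*u^5 + u^4 - 2*u^3 + 5*u^2 - 6*u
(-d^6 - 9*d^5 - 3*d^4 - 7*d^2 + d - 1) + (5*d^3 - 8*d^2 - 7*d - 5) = -d^6 - 9*d^5 - 3*d^4 + 5*d^3 - 15*d^2 - 6*d - 6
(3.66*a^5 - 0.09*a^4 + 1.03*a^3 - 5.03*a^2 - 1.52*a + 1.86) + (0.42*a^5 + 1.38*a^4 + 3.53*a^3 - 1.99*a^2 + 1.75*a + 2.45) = 4.08*a^5 + 1.29*a^4 + 4.56*a^3 - 7.02*a^2 + 0.23*a + 4.31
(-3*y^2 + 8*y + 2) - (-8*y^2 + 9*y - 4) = 5*y^2 - y + 6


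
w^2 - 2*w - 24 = (w - 6)*(w + 4)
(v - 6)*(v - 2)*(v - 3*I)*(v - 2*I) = v^4 - 8*v^3 - 5*I*v^3 + 6*v^2 + 40*I*v^2 + 48*v - 60*I*v - 72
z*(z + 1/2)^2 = z^3 + z^2 + z/4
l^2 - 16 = (l - 4)*(l + 4)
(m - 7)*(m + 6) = m^2 - m - 42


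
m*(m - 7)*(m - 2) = m^3 - 9*m^2 + 14*m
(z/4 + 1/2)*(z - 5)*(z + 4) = z^3/4 + z^2/4 - 11*z/2 - 10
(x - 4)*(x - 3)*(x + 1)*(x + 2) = x^4 - 4*x^3 - 7*x^2 + 22*x + 24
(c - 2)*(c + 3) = c^2 + c - 6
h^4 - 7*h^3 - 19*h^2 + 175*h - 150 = (h - 6)*(h - 5)*(h - 1)*(h + 5)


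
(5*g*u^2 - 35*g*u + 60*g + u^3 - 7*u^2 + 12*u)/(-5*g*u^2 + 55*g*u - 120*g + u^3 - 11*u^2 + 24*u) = (5*g*u - 20*g + u^2 - 4*u)/(-5*g*u + 40*g + u^2 - 8*u)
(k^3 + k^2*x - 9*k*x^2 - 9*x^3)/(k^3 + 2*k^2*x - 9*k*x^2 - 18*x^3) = (k + x)/(k + 2*x)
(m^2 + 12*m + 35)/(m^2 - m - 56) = (m + 5)/(m - 8)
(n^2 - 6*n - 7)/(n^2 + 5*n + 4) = (n - 7)/(n + 4)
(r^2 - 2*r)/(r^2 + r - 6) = r/(r + 3)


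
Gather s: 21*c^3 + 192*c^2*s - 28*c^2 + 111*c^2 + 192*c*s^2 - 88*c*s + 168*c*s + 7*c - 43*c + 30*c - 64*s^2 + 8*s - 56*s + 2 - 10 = 21*c^3 + 83*c^2 - 6*c + s^2*(192*c - 64) + s*(192*c^2 + 80*c - 48) - 8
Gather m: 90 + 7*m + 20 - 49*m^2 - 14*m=-49*m^2 - 7*m + 110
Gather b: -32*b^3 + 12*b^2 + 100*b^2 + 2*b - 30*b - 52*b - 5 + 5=-32*b^3 + 112*b^2 - 80*b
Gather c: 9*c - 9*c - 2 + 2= 0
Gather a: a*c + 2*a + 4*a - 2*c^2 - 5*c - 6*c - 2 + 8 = a*(c + 6) - 2*c^2 - 11*c + 6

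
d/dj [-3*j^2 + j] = 1 - 6*j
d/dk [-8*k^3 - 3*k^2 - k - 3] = -24*k^2 - 6*k - 1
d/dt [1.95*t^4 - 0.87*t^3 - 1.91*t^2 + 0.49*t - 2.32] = 7.8*t^3 - 2.61*t^2 - 3.82*t + 0.49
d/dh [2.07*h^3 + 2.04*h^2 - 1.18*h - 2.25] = 6.21*h^2 + 4.08*h - 1.18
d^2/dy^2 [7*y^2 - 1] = 14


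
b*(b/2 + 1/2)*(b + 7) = b^3/2 + 4*b^2 + 7*b/2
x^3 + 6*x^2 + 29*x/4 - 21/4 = (x - 1/2)*(x + 3)*(x + 7/2)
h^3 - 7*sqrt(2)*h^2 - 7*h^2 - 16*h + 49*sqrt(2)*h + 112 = (h - 7)*(h - 8*sqrt(2))*(h + sqrt(2))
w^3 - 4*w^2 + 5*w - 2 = (w - 2)*(w - 1)^2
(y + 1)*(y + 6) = y^2 + 7*y + 6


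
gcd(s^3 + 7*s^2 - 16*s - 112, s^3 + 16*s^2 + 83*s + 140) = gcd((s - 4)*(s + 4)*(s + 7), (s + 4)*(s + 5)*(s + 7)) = s^2 + 11*s + 28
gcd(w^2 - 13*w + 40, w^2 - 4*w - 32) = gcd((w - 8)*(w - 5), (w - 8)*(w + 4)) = w - 8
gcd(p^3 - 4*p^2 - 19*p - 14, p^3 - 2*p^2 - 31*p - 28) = p^2 - 6*p - 7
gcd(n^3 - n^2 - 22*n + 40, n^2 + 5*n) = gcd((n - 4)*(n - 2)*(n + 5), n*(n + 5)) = n + 5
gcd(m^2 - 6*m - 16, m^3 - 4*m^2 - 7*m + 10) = m + 2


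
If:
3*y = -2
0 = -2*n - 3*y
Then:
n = 1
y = -2/3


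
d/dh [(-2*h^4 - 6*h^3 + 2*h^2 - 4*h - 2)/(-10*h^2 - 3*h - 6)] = 2*(20*h^5 + 39*h^4 + 42*h^3 + 31*h^2 - 32*h + 9)/(100*h^4 + 60*h^3 + 129*h^2 + 36*h + 36)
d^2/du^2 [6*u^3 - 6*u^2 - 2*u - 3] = 36*u - 12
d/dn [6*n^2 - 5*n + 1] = 12*n - 5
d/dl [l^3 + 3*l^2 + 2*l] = 3*l^2 + 6*l + 2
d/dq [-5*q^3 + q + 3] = 1 - 15*q^2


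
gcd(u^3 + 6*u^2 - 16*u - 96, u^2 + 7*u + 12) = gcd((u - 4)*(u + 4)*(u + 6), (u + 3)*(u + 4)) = u + 4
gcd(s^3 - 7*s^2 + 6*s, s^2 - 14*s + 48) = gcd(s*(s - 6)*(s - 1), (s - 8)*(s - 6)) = s - 6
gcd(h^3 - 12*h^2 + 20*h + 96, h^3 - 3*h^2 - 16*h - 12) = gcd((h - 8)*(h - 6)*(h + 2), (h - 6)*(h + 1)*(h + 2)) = h^2 - 4*h - 12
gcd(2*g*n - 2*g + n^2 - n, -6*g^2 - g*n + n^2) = 2*g + n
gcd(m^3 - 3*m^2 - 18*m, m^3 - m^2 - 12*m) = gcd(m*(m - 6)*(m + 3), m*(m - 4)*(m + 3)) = m^2 + 3*m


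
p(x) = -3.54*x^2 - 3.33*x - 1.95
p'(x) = -7.08*x - 3.33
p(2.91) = -41.62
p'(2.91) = -23.93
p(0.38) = -3.73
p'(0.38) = -6.02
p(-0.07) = -1.73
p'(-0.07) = -2.83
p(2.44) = -31.15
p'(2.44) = -20.61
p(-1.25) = -3.32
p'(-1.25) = 5.52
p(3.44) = -55.30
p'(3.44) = -27.69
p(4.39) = -84.79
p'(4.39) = -34.41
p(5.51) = -127.77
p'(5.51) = -42.34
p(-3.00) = -23.82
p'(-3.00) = 17.91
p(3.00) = -43.80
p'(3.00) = -24.57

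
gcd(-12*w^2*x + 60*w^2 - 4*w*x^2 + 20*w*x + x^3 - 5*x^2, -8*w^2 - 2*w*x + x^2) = 2*w + x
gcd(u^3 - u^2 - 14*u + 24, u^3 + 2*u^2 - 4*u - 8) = u - 2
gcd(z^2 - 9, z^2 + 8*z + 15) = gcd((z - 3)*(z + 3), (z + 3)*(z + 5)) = z + 3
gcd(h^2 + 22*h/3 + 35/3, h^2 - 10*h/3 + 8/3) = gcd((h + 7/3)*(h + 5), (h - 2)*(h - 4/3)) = 1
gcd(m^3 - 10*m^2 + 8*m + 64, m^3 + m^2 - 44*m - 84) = m + 2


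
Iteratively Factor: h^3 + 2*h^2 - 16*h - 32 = (h + 2)*(h^2 - 16) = (h + 2)*(h + 4)*(h - 4)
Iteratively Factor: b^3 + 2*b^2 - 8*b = (b + 4)*(b^2 - 2*b) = b*(b + 4)*(b - 2)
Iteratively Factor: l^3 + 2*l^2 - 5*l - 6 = (l - 2)*(l^2 + 4*l + 3) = (l - 2)*(l + 3)*(l + 1)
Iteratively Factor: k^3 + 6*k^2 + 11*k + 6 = (k + 3)*(k^2 + 3*k + 2) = (k + 1)*(k + 3)*(k + 2)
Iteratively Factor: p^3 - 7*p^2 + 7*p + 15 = (p - 5)*(p^2 - 2*p - 3) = (p - 5)*(p - 3)*(p + 1)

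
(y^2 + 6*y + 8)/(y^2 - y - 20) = (y + 2)/(y - 5)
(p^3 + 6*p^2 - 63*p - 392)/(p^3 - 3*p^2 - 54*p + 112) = (p + 7)/(p - 2)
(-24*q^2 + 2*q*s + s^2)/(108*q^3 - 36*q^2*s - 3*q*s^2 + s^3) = (-4*q + s)/(18*q^2 - 9*q*s + s^2)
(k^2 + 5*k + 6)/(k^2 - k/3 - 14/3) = 3*(k + 3)/(3*k - 7)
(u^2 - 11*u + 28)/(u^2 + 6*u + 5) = (u^2 - 11*u + 28)/(u^2 + 6*u + 5)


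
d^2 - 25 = (d - 5)*(d + 5)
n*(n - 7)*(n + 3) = n^3 - 4*n^2 - 21*n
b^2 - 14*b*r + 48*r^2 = (b - 8*r)*(b - 6*r)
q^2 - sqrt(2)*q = q*(q - sqrt(2))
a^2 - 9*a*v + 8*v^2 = (a - 8*v)*(a - v)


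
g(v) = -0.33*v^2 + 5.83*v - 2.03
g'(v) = 5.83 - 0.66*v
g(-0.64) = -5.90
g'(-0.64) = 6.25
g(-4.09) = -31.39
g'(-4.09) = 8.53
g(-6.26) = -51.46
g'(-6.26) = 9.96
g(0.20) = -0.88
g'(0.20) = 5.70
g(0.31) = -0.25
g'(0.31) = 5.63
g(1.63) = 6.60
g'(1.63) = 4.75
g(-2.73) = -20.41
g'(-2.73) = 7.63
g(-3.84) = -29.28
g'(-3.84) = 8.36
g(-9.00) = -81.23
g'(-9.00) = 11.77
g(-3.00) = -22.49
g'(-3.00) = 7.81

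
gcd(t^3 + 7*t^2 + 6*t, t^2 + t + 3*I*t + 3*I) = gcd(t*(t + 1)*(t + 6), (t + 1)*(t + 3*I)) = t + 1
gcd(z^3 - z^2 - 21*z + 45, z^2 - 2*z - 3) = z - 3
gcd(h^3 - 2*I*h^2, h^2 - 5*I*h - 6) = h - 2*I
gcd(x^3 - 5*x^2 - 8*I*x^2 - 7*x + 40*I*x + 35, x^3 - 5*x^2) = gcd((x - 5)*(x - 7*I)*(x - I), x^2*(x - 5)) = x - 5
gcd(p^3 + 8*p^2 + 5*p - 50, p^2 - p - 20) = 1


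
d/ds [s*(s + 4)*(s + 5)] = 3*s^2 + 18*s + 20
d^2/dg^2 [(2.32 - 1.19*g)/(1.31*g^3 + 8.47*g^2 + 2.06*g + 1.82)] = (-12.252954*g^5 - 31.447074*g^4 + 247.55171*g^3 + 1070.244216*g^2 + 319.756836*g - 42.914056)/(2.248091*g^9 + 43.606101*g^8 + 292.547235*g^7 + 754.158181*g^6 + 581.201154*g^5 + 529.003902*g^4 + 212.293892*g^3 + 107.33814*g^2 + 20.470632*g + 6.028568)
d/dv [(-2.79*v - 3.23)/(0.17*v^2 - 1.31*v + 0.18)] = (0.4743*v^2 + 1.0982*v - 4.7335)/(0.0289*v^4 - 0.4454*v^3 + 1.7773*v^2 - 0.4716*v + 0.0324)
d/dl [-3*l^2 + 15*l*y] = -6*l + 15*y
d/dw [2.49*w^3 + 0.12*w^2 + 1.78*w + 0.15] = 7.47*w^2 + 0.24*w + 1.78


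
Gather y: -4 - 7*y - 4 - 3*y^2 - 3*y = -3*y^2 - 10*y - 8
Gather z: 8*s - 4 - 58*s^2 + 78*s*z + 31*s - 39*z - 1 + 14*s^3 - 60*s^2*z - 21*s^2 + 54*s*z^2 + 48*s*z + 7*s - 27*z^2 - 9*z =14*s^3 - 79*s^2 + 46*s + z^2*(54*s - 27) + z*(-60*s^2 + 126*s - 48) - 5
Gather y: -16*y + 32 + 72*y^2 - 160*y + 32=72*y^2 - 176*y + 64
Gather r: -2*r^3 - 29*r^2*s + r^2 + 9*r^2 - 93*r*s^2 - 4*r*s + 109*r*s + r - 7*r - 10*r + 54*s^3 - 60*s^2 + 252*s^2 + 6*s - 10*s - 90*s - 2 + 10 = -2*r^3 + r^2*(10 - 29*s) + r*(-93*s^2 + 105*s - 16) + 54*s^3 + 192*s^2 - 94*s + 8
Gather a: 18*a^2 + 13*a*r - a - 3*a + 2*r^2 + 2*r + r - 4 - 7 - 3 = 18*a^2 + a*(13*r - 4) + 2*r^2 + 3*r - 14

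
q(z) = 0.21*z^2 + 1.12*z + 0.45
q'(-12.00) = -3.92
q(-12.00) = 17.25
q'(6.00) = 3.64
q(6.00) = 14.73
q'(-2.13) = 0.23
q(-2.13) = -0.98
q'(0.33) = 1.26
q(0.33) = 0.84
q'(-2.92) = -0.11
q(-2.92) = -1.03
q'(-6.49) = -1.61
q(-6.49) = 2.03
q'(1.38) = 1.70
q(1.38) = 2.40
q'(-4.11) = -0.61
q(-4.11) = -0.61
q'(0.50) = 1.33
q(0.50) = 1.06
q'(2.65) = 2.23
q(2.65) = 4.89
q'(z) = 0.42*z + 1.12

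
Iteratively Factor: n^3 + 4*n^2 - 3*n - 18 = (n + 3)*(n^2 + n - 6) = (n - 2)*(n + 3)*(n + 3)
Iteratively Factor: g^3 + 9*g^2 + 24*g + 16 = (g + 4)*(g^2 + 5*g + 4) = (g + 1)*(g + 4)*(g + 4)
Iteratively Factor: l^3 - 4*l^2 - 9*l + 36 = (l - 3)*(l^2 - l - 12) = (l - 3)*(l + 3)*(l - 4)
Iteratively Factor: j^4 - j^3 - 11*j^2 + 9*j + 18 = (j - 2)*(j^3 + j^2 - 9*j - 9) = (j - 3)*(j - 2)*(j^2 + 4*j + 3) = (j - 3)*(j - 2)*(j + 1)*(j + 3)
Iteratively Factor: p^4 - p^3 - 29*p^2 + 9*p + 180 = (p - 3)*(p^3 + 2*p^2 - 23*p - 60) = (p - 3)*(p + 4)*(p^2 - 2*p - 15) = (p - 3)*(p + 3)*(p + 4)*(p - 5)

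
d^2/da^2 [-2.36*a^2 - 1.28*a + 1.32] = -4.72000000000000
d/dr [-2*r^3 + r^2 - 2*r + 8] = -6*r^2 + 2*r - 2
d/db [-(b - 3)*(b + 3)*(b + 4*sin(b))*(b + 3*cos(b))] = (3 - b)*(b + 4*sin(b))*(b + 3*cos(b)) + (b - 3)*(b + 3)*(b + 4*sin(b))*(3*sin(b) - 1) - (b - 3)*(b + 3)*(b + 3*cos(b))*(4*cos(b) + 1) - (b + 3)*(b + 4*sin(b))*(b + 3*cos(b))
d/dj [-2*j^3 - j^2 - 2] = 2*j*(-3*j - 1)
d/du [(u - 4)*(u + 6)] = 2*u + 2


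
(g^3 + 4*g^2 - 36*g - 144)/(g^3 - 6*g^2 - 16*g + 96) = (g + 6)/(g - 4)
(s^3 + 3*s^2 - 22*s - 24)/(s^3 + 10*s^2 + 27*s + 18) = (s - 4)/(s + 3)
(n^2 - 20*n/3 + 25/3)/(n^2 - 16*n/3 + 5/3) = (3*n - 5)/(3*n - 1)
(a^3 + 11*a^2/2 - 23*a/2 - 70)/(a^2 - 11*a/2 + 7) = (a^2 + 9*a + 20)/(a - 2)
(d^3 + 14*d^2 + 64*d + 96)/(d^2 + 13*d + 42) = (d^2 + 8*d + 16)/(d + 7)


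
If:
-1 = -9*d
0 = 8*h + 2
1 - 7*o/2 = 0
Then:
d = 1/9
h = -1/4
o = 2/7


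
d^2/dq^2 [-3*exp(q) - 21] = -3*exp(q)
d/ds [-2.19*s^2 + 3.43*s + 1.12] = 3.43 - 4.38*s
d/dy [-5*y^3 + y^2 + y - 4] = -15*y^2 + 2*y + 1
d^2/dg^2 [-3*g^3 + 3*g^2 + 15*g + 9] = 6 - 18*g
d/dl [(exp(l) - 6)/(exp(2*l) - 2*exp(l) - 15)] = (2*(1 - exp(l))*(exp(l) - 6) + exp(2*l) - 2*exp(l) - 15)*exp(l)/(-exp(2*l) + 2*exp(l) + 15)^2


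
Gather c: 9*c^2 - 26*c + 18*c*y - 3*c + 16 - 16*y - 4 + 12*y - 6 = 9*c^2 + c*(18*y - 29) - 4*y + 6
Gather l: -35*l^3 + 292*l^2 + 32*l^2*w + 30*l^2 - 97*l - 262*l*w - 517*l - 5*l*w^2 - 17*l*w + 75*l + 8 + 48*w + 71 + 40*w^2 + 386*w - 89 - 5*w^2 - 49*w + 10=-35*l^3 + l^2*(32*w + 322) + l*(-5*w^2 - 279*w - 539) + 35*w^2 + 385*w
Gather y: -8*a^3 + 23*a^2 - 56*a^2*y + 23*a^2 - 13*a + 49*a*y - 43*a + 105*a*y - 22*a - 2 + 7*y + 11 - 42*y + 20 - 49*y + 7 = -8*a^3 + 46*a^2 - 78*a + y*(-56*a^2 + 154*a - 84) + 36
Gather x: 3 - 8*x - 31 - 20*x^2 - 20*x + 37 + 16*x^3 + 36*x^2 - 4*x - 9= 16*x^3 + 16*x^2 - 32*x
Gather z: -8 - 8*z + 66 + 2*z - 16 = 42 - 6*z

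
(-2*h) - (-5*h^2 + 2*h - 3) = 5*h^2 - 4*h + 3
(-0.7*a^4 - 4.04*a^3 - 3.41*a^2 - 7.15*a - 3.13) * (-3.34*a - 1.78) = 2.338*a^5 + 14.7396*a^4 + 18.5806*a^3 + 29.9508*a^2 + 23.1812*a + 5.5714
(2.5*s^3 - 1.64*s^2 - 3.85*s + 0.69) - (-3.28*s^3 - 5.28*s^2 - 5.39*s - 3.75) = 5.78*s^3 + 3.64*s^2 + 1.54*s + 4.44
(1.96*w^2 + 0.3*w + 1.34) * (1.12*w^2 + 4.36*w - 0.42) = 2.1952*w^4 + 8.8816*w^3 + 1.9856*w^2 + 5.7164*w - 0.5628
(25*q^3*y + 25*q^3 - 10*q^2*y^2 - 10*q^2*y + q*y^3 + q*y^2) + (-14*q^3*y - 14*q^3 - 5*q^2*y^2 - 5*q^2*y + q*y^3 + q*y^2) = 11*q^3*y + 11*q^3 - 15*q^2*y^2 - 15*q^2*y + 2*q*y^3 + 2*q*y^2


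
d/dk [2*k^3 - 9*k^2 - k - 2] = 6*k^2 - 18*k - 1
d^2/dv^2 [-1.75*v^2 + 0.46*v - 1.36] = -3.50000000000000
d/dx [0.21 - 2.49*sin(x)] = -2.49*cos(x)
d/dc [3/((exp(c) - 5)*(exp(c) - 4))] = (27 - 6*exp(c))*exp(c)/(exp(4*c) - 18*exp(3*c) + 121*exp(2*c) - 360*exp(c) + 400)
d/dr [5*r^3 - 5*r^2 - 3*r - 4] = 15*r^2 - 10*r - 3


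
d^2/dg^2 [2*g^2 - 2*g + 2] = 4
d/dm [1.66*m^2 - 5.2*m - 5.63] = 3.32*m - 5.2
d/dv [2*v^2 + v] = 4*v + 1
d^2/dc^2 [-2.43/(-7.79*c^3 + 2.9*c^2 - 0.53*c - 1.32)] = ((14.094 - 113.5782*c)*(7.79*c^3 - 2.9*c^2 + 0.53*c + 1.32) + 2.43*(23.37*c^2 - 5.8*c + 0.53)*(46.74*c^2 - 11.6*c + 1.06))/(7.79*c^3 - 2.9*c^2 + 0.53*c + 1.32)^3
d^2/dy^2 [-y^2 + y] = -2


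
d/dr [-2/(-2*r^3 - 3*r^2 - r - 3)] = 2*(-6*r^2 - 6*r - 1)/(2*r^3 + 3*r^2 + r + 3)^2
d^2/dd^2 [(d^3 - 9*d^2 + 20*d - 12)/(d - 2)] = 2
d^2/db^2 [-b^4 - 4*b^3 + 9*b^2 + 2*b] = -12*b^2 - 24*b + 18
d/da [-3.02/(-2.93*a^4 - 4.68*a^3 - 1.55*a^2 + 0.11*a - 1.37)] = (-35.3944*a^3 - 42.4008*a^2 - 9.362*a + 0.3322)/(2.93*a^4 + 4.68*a^3 + 1.55*a^2 - 0.11*a + 1.37)^2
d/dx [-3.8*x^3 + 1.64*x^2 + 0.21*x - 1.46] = -11.4*x^2 + 3.28*x + 0.21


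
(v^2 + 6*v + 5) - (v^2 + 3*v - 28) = 3*v + 33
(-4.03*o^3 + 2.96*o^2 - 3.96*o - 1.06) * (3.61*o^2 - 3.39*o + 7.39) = -14.5483*o^5 + 24.3473*o^4 - 54.1117*o^3 + 31.4722*o^2 - 25.671*o - 7.8334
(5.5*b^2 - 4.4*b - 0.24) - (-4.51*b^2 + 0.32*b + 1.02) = 10.01*b^2 - 4.72*b - 1.26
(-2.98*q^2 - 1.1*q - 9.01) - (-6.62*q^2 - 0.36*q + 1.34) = 3.64*q^2 - 0.74*q - 10.35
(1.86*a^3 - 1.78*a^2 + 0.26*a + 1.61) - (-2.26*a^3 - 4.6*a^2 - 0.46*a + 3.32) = 4.12*a^3 + 2.82*a^2 + 0.72*a - 1.71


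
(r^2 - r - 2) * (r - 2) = r^3 - 3*r^2 + 4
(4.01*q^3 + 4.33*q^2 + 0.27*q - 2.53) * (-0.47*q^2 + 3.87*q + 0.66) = -1.8847*q^5 + 13.4836*q^4 + 19.2768*q^3 + 5.0918*q^2 - 9.6129*q - 1.6698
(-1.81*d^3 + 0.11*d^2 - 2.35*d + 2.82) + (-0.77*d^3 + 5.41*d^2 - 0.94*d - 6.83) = -2.58*d^3 + 5.52*d^2 - 3.29*d - 4.01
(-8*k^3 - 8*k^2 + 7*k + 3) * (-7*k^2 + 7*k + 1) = 56*k^5 - 113*k^3 + 20*k^2 + 28*k + 3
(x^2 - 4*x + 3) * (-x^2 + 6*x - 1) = -x^4 + 10*x^3 - 28*x^2 + 22*x - 3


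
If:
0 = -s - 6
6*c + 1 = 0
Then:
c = -1/6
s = -6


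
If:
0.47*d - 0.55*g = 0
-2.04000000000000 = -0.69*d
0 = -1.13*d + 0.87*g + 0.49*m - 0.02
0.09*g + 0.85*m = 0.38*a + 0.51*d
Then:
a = 1.94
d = 2.96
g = 2.53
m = 2.37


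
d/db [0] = 0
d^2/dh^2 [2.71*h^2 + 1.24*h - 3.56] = 5.42000000000000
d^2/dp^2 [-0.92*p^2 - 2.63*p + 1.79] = -1.84000000000000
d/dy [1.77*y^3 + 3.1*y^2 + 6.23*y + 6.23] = 5.31*y^2 + 6.2*y + 6.23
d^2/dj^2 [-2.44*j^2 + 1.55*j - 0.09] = -4.88000000000000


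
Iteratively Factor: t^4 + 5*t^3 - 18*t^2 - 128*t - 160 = (t + 4)*(t^3 + t^2 - 22*t - 40) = (t + 4)^2*(t^2 - 3*t - 10) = (t - 5)*(t + 4)^2*(t + 2)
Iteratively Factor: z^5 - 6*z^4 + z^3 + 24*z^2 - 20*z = (z + 2)*(z^4 - 8*z^3 + 17*z^2 - 10*z) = (z - 5)*(z + 2)*(z^3 - 3*z^2 + 2*z) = z*(z - 5)*(z + 2)*(z^2 - 3*z + 2) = z*(z - 5)*(z - 2)*(z + 2)*(z - 1)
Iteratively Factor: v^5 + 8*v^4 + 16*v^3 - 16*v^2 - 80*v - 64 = (v + 4)*(v^4 + 4*v^3 - 16*v - 16) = (v + 2)*(v + 4)*(v^3 + 2*v^2 - 4*v - 8) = (v - 2)*(v + 2)*(v + 4)*(v^2 + 4*v + 4) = (v - 2)*(v + 2)^2*(v + 4)*(v + 2)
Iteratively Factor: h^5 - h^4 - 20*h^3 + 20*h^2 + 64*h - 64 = (h - 1)*(h^4 - 20*h^2 + 64) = (h - 1)*(h + 4)*(h^3 - 4*h^2 - 4*h + 16) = (h - 2)*(h - 1)*(h + 4)*(h^2 - 2*h - 8) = (h - 4)*(h - 2)*(h - 1)*(h + 4)*(h + 2)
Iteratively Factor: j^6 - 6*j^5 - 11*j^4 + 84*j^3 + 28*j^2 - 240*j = (j + 2)*(j^5 - 8*j^4 + 5*j^3 + 74*j^2 - 120*j) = (j - 2)*(j + 2)*(j^4 - 6*j^3 - 7*j^2 + 60*j) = (j - 5)*(j - 2)*(j + 2)*(j^3 - j^2 - 12*j) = (j - 5)*(j - 4)*(j - 2)*(j + 2)*(j^2 + 3*j) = (j - 5)*(j - 4)*(j - 2)*(j + 2)*(j + 3)*(j)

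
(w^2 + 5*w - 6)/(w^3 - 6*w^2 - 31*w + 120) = (w^2 + 5*w - 6)/(w^3 - 6*w^2 - 31*w + 120)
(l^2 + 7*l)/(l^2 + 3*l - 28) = l/(l - 4)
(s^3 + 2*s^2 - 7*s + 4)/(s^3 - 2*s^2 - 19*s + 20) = (s - 1)/(s - 5)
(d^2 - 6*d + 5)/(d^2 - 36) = (d^2 - 6*d + 5)/(d^2 - 36)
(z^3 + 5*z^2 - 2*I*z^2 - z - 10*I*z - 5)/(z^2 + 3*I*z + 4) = (z^2 + z*(5 - I) - 5*I)/(z + 4*I)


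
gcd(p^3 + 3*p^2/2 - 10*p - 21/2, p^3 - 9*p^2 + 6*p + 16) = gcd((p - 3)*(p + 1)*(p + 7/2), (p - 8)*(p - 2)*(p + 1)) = p + 1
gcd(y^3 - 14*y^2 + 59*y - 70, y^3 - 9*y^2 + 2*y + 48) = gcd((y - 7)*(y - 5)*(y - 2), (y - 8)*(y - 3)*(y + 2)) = 1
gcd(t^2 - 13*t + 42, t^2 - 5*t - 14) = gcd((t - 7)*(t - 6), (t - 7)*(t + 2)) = t - 7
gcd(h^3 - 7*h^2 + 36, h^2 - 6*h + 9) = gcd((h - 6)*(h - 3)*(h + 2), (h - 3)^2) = h - 3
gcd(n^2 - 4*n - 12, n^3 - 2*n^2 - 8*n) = n + 2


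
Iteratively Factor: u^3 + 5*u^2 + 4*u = (u + 1)*(u^2 + 4*u) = u*(u + 1)*(u + 4)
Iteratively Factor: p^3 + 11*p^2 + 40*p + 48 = (p + 3)*(p^2 + 8*p + 16) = (p + 3)*(p + 4)*(p + 4)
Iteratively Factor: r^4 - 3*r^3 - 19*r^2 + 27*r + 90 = (r + 2)*(r^3 - 5*r^2 - 9*r + 45) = (r - 3)*(r + 2)*(r^2 - 2*r - 15) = (r - 3)*(r + 2)*(r + 3)*(r - 5)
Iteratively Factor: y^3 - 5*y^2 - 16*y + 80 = (y - 4)*(y^2 - y - 20) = (y - 5)*(y - 4)*(y + 4)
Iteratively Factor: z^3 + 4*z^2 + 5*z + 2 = (z + 2)*(z^2 + 2*z + 1) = (z + 1)*(z + 2)*(z + 1)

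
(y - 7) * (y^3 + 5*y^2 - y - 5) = y^4 - 2*y^3 - 36*y^2 + 2*y + 35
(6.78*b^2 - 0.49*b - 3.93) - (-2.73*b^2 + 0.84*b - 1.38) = 9.51*b^2 - 1.33*b - 2.55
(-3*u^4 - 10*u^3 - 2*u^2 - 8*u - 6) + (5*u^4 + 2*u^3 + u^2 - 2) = 2*u^4 - 8*u^3 - u^2 - 8*u - 8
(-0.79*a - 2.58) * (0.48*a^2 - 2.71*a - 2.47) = -0.3792*a^3 + 0.9025*a^2 + 8.9431*a + 6.3726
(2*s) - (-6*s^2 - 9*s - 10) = 6*s^2 + 11*s + 10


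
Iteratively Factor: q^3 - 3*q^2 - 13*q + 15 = (q - 5)*(q^2 + 2*q - 3) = (q - 5)*(q + 3)*(q - 1)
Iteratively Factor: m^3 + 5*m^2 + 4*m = (m + 1)*(m^2 + 4*m) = m*(m + 1)*(m + 4)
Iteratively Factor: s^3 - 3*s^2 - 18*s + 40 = (s + 4)*(s^2 - 7*s + 10) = (s - 5)*(s + 4)*(s - 2)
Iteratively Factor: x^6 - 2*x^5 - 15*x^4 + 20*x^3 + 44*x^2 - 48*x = (x - 2)*(x^5 - 15*x^3 - 10*x^2 + 24*x) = x*(x - 2)*(x^4 - 15*x^2 - 10*x + 24) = x*(x - 2)*(x - 1)*(x^3 + x^2 - 14*x - 24) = x*(x - 2)*(x - 1)*(x + 3)*(x^2 - 2*x - 8) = x*(x - 4)*(x - 2)*(x - 1)*(x + 3)*(x + 2)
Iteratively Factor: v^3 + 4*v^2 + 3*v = (v + 1)*(v^2 + 3*v) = (v + 1)*(v + 3)*(v)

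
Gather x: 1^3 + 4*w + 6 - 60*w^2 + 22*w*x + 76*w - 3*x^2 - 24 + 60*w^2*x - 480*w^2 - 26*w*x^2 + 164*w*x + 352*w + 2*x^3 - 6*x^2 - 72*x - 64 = -540*w^2 + 432*w + 2*x^3 + x^2*(-26*w - 9) + x*(60*w^2 + 186*w - 72) - 81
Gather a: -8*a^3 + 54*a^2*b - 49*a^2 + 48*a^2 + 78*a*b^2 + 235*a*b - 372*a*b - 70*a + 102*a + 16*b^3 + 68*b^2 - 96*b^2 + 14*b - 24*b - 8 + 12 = -8*a^3 + a^2*(54*b - 1) + a*(78*b^2 - 137*b + 32) + 16*b^3 - 28*b^2 - 10*b + 4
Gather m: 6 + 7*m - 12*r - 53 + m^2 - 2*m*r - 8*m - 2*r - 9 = m^2 + m*(-2*r - 1) - 14*r - 56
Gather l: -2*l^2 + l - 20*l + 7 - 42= -2*l^2 - 19*l - 35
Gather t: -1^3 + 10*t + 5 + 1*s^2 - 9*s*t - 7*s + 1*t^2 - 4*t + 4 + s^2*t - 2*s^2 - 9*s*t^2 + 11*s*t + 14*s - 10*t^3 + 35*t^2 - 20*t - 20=-s^2 + 7*s - 10*t^3 + t^2*(36 - 9*s) + t*(s^2 + 2*s - 14) - 12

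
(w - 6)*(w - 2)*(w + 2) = w^3 - 6*w^2 - 4*w + 24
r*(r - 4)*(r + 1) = r^3 - 3*r^2 - 4*r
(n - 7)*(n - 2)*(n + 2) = n^3 - 7*n^2 - 4*n + 28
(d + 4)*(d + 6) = d^2 + 10*d + 24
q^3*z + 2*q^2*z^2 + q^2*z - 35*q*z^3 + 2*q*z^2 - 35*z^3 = (q - 5*z)*(q + 7*z)*(q*z + z)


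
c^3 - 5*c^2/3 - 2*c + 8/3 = (c - 2)*(c - 1)*(c + 4/3)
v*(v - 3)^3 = v^4 - 9*v^3 + 27*v^2 - 27*v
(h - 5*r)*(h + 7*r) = h^2 + 2*h*r - 35*r^2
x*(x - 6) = x^2 - 6*x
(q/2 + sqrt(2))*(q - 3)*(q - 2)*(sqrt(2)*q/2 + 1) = sqrt(2)*q^4/4 - 5*sqrt(2)*q^3/4 + 3*q^3/2 - 15*q^2/2 + 5*sqrt(2)*q^2/2 - 5*sqrt(2)*q + 9*q + 6*sqrt(2)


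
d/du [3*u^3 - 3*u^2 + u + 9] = 9*u^2 - 6*u + 1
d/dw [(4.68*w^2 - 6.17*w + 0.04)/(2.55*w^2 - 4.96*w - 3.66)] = (-7.47929999999999*w^2 - 34.4616*w + 22.7806)/(6.5025*w^4 - 25.296*w^3 + 5.9356*w^2 + 36.3072*w + 13.3956)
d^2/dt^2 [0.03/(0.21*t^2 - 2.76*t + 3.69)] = (-0.002646*t^2 + 0.034776*t + 0.03*(0.42*t - 2.76)*(0.84*t - 5.52) - 0.046494)/(0.21*t^2 - 2.76*t + 3.69)^3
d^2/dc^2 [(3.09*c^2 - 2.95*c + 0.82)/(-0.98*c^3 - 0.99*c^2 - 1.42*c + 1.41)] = (-5.935272*c^6 + 16.99908*c^5 + 33.522468*c^4 - 66.245698*c^3 + 11.36697*c^2 + 10.992438*c - 6.06965)/(0.941192*c^9 + 2.852388*c^8 + 6.972798*c^7 + 5.173911*c^6 + 1.89555*c^5 - 9.930051*c^4 - 3.184766*c^3 - 2.624715*c^2 + 8.469306*c - 2.803221)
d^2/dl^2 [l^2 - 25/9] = 2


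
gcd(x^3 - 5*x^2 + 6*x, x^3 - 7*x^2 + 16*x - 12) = x^2 - 5*x + 6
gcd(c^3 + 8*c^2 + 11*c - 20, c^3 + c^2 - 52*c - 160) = c^2 + 9*c + 20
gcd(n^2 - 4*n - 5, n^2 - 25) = n - 5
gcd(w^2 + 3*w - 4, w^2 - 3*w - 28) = w + 4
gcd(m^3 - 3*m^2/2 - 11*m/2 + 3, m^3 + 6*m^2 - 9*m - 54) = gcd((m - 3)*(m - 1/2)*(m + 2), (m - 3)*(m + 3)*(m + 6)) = m - 3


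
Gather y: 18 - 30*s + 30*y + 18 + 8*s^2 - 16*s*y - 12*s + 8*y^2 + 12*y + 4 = 8*s^2 - 42*s + 8*y^2 + y*(42 - 16*s) + 40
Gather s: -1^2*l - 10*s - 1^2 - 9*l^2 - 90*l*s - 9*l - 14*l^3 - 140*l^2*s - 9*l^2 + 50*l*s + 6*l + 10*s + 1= -14*l^3 - 18*l^2 - 4*l + s*(-140*l^2 - 40*l)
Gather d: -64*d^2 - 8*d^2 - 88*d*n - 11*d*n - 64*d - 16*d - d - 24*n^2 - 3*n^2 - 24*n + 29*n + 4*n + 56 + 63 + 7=-72*d^2 + d*(-99*n - 81) - 27*n^2 + 9*n + 126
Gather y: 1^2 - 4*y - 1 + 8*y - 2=4*y - 2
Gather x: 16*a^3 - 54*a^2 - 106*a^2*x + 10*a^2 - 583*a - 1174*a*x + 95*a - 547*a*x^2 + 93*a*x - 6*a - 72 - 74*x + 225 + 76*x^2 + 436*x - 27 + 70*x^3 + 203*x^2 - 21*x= 16*a^3 - 44*a^2 - 494*a + 70*x^3 + x^2*(279 - 547*a) + x*(-106*a^2 - 1081*a + 341) + 126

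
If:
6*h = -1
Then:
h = -1/6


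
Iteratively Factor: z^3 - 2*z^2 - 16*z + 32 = (z - 2)*(z^2 - 16) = (z - 2)*(z + 4)*(z - 4)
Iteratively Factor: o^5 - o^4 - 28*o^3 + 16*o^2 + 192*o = (o + 3)*(o^4 - 4*o^3 - 16*o^2 + 64*o) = o*(o + 3)*(o^3 - 4*o^2 - 16*o + 64) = o*(o - 4)*(o + 3)*(o^2 - 16) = o*(o - 4)^2*(o + 3)*(o + 4)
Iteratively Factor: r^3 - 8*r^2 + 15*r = (r)*(r^2 - 8*r + 15) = r*(r - 3)*(r - 5)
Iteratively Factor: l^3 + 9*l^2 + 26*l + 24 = (l + 4)*(l^2 + 5*l + 6) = (l + 3)*(l + 4)*(l + 2)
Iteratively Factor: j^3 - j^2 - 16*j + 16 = (j - 4)*(j^2 + 3*j - 4) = (j - 4)*(j + 4)*(j - 1)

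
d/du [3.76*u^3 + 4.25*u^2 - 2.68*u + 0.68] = 11.28*u^2 + 8.5*u - 2.68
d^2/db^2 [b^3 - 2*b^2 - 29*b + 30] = 6*b - 4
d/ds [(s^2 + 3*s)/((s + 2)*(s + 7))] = 2*(3*s^2 + 14*s + 21)/(s^4 + 18*s^3 + 109*s^2 + 252*s + 196)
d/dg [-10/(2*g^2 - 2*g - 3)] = 20*(2*g - 1)/(-2*g^2 + 2*g + 3)^2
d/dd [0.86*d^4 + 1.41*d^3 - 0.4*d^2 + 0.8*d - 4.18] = 3.44*d^3 + 4.23*d^2 - 0.8*d + 0.8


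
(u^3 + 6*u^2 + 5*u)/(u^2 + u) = u + 5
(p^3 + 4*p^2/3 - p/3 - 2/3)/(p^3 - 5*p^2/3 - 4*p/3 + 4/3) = (p + 1)/(p - 2)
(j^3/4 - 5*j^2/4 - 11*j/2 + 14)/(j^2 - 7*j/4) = (j^3 - 5*j^2 - 22*j + 56)/(j*(4*j - 7))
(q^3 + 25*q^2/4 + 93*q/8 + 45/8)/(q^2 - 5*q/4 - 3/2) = (2*q^2 + 11*q + 15)/(2*(q - 2))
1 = 1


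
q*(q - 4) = q^2 - 4*q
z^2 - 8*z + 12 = (z - 6)*(z - 2)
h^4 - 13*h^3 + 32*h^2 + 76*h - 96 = (h - 8)*(h - 6)*(h - 1)*(h + 2)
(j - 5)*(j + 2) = j^2 - 3*j - 10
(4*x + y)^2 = 16*x^2 + 8*x*y + y^2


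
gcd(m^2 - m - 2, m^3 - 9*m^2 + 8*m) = 1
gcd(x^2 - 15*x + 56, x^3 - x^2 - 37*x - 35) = x - 7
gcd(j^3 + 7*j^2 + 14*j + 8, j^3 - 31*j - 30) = j + 1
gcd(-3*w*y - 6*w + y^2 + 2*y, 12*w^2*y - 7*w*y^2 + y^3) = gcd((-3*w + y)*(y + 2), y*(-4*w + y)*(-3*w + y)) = -3*w + y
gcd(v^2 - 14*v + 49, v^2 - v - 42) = v - 7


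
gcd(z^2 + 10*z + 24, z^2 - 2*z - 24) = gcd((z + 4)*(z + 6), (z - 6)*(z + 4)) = z + 4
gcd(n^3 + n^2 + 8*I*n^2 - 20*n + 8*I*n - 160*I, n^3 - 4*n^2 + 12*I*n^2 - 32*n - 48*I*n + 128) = n^2 + n*(-4 + 8*I) - 32*I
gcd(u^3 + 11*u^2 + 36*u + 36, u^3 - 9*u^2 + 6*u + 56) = u + 2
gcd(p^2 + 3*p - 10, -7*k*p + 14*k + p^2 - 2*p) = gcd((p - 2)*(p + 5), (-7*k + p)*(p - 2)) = p - 2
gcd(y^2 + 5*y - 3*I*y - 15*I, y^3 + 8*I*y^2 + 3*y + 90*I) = y - 3*I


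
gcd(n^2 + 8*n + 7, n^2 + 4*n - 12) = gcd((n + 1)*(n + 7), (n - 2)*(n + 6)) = 1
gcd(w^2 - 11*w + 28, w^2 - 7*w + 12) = w - 4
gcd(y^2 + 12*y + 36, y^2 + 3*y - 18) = y + 6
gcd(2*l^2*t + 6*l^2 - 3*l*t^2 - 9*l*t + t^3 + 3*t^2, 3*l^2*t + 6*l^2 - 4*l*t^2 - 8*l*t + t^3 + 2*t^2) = -l + t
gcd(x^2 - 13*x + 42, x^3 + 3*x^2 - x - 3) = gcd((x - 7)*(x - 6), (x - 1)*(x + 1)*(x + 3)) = 1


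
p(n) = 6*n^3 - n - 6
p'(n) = 18*n^2 - 1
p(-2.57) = -105.28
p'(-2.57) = 117.89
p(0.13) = -6.12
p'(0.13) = -0.70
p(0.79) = -3.83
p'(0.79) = 10.23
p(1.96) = 37.22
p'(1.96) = 68.15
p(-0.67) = -7.13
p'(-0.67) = 7.08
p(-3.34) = -226.22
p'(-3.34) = 199.80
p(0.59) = -5.36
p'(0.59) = 5.27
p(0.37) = -6.07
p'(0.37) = 1.46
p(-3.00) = -165.00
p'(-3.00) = 161.00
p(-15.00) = -20241.00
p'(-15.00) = 4049.00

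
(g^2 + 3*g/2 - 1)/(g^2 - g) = (g^2 + 3*g/2 - 1)/(g*(g - 1))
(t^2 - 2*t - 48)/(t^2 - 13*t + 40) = (t + 6)/(t - 5)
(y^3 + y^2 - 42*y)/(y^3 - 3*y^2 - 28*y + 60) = y*(y + 7)/(y^2 + 3*y - 10)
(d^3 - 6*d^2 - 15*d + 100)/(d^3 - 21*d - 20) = (d - 5)/(d + 1)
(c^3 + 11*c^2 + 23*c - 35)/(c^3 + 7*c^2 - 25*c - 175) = (c - 1)/(c - 5)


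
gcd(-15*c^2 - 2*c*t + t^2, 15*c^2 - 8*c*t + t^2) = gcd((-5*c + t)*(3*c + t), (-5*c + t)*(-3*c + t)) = -5*c + t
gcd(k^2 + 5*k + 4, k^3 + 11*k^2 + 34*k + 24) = k^2 + 5*k + 4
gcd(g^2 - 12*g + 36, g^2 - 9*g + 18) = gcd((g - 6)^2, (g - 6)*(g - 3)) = g - 6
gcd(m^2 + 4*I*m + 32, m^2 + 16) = m - 4*I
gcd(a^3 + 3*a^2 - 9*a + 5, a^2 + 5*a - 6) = a - 1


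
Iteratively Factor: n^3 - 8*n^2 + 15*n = (n)*(n^2 - 8*n + 15) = n*(n - 3)*(n - 5)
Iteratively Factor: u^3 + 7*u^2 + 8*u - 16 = (u - 1)*(u^2 + 8*u + 16) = (u - 1)*(u + 4)*(u + 4)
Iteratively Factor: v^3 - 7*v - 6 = (v + 2)*(v^2 - 2*v - 3) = (v - 3)*(v + 2)*(v + 1)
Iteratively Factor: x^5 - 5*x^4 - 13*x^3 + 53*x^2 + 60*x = (x)*(x^4 - 5*x^3 - 13*x^2 + 53*x + 60) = x*(x + 3)*(x^3 - 8*x^2 + 11*x + 20) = x*(x + 1)*(x + 3)*(x^2 - 9*x + 20) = x*(x - 4)*(x + 1)*(x + 3)*(x - 5)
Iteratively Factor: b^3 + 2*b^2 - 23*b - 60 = (b + 3)*(b^2 - b - 20) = (b + 3)*(b + 4)*(b - 5)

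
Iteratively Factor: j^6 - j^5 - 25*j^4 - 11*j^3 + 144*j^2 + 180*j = (j - 3)*(j^5 + 2*j^4 - 19*j^3 - 68*j^2 - 60*j) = j*(j - 3)*(j^4 + 2*j^3 - 19*j^2 - 68*j - 60) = j*(j - 3)*(j + 3)*(j^3 - j^2 - 16*j - 20) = j*(j - 3)*(j + 2)*(j + 3)*(j^2 - 3*j - 10) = j*(j - 5)*(j - 3)*(j + 2)*(j + 3)*(j + 2)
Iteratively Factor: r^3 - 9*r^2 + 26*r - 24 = (r - 4)*(r^2 - 5*r + 6) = (r - 4)*(r - 2)*(r - 3)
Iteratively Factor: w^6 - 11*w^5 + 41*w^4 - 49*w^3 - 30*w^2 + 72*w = (w - 3)*(w^5 - 8*w^4 + 17*w^3 + 2*w^2 - 24*w) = (w - 4)*(w - 3)*(w^4 - 4*w^3 + w^2 + 6*w) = (w - 4)*(w - 3)*(w - 2)*(w^3 - 2*w^2 - 3*w) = (w - 4)*(w - 3)^2*(w - 2)*(w^2 + w) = (w - 4)*(w - 3)^2*(w - 2)*(w + 1)*(w)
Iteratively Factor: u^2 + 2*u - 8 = (u - 2)*(u + 4)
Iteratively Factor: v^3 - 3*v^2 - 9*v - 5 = (v + 1)*(v^2 - 4*v - 5) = (v + 1)^2*(v - 5)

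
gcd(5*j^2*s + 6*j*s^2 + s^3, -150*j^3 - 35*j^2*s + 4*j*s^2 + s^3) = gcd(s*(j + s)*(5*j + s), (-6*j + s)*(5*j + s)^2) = 5*j + s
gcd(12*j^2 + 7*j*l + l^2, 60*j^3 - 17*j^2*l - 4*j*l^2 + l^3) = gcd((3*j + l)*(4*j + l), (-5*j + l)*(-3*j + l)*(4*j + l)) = 4*j + l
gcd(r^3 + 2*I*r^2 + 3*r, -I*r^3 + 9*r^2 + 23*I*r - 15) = r + 3*I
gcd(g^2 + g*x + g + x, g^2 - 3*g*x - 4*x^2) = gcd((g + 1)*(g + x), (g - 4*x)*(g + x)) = g + x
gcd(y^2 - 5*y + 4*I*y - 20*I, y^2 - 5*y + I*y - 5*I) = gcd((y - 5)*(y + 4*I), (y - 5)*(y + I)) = y - 5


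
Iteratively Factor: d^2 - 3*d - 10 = (d - 5)*(d + 2)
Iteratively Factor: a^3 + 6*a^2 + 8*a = (a + 2)*(a^2 + 4*a) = (a + 2)*(a + 4)*(a)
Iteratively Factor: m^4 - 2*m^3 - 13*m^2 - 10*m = (m + 2)*(m^3 - 4*m^2 - 5*m) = (m + 1)*(m + 2)*(m^2 - 5*m) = m*(m + 1)*(m + 2)*(m - 5)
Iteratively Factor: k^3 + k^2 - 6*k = (k - 2)*(k^2 + 3*k) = k*(k - 2)*(k + 3)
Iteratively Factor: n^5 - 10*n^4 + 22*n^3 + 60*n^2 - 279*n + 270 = (n - 3)*(n^4 - 7*n^3 + n^2 + 63*n - 90) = (n - 3)*(n - 2)*(n^3 - 5*n^2 - 9*n + 45) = (n - 5)*(n - 3)*(n - 2)*(n^2 - 9) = (n - 5)*(n - 3)*(n - 2)*(n + 3)*(n - 3)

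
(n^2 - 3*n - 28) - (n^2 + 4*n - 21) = -7*n - 7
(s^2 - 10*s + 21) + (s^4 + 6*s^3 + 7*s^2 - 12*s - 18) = s^4 + 6*s^3 + 8*s^2 - 22*s + 3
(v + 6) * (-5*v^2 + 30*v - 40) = -5*v^3 + 140*v - 240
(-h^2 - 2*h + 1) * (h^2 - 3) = -h^4 - 2*h^3 + 4*h^2 + 6*h - 3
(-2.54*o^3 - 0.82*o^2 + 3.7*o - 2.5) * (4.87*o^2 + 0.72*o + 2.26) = -12.3698*o^5 - 5.8222*o^4 + 11.6882*o^3 - 11.3642*o^2 + 6.562*o - 5.65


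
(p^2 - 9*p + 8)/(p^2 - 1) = (p - 8)/(p + 1)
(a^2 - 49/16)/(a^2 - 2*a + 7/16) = (4*a + 7)/(4*a - 1)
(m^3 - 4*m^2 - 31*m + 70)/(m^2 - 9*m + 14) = m + 5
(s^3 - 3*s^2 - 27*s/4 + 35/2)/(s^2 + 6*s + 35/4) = (2*s^2 - 11*s + 14)/(2*s + 7)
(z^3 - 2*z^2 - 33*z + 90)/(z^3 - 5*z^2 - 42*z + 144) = (z - 5)/(z - 8)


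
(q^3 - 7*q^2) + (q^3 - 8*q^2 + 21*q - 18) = 2*q^3 - 15*q^2 + 21*q - 18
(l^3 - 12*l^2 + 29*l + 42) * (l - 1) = l^4 - 13*l^3 + 41*l^2 + 13*l - 42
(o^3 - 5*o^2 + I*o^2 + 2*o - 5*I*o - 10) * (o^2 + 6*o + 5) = o^5 + o^4 + I*o^4 - 23*o^3 + I*o^3 - 23*o^2 - 25*I*o^2 - 50*o - 25*I*o - 50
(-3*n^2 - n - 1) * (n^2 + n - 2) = -3*n^4 - 4*n^3 + 4*n^2 + n + 2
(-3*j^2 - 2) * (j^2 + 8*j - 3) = -3*j^4 - 24*j^3 + 7*j^2 - 16*j + 6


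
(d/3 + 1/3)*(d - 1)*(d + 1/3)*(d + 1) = d^4/3 + 4*d^3/9 - 2*d^2/9 - 4*d/9 - 1/9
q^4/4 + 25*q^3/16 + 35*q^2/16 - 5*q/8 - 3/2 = (q/4 + 1/2)*(q - 3/4)*(q + 1)*(q + 4)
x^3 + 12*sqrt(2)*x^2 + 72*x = x*(x + 6*sqrt(2))^2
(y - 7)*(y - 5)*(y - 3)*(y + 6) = y^4 - 9*y^3 - 19*y^2 + 321*y - 630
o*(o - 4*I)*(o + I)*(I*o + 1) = I*o^4 + 4*o^3 + I*o^2 + 4*o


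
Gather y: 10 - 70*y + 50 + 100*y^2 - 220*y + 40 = 100*y^2 - 290*y + 100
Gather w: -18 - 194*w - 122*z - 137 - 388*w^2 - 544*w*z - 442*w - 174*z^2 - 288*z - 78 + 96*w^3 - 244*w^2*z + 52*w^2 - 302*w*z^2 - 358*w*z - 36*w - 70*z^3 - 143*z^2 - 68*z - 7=96*w^3 + w^2*(-244*z - 336) + w*(-302*z^2 - 902*z - 672) - 70*z^3 - 317*z^2 - 478*z - 240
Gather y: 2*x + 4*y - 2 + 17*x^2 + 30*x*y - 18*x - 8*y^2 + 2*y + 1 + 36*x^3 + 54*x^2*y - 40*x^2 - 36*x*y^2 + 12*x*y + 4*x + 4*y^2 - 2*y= 36*x^3 - 23*x^2 - 12*x + y^2*(-36*x - 4) + y*(54*x^2 + 42*x + 4) - 1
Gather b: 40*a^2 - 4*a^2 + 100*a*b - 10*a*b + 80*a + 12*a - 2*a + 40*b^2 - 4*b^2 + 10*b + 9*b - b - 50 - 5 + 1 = 36*a^2 + 90*a + 36*b^2 + b*(90*a + 18) - 54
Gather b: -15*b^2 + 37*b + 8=-15*b^2 + 37*b + 8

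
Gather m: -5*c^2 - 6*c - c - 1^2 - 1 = -5*c^2 - 7*c - 2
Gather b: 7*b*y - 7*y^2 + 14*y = 7*b*y - 7*y^2 + 14*y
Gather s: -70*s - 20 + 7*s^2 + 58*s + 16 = 7*s^2 - 12*s - 4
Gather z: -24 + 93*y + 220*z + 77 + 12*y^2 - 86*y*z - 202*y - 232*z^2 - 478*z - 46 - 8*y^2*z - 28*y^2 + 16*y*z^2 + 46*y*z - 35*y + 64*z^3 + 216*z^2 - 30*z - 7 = -16*y^2 - 144*y + 64*z^3 + z^2*(16*y - 16) + z*(-8*y^2 - 40*y - 288)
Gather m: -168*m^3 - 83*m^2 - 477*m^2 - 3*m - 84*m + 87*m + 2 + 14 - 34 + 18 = -168*m^3 - 560*m^2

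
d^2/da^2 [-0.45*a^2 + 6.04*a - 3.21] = -0.900000000000000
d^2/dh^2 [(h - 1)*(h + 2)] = 2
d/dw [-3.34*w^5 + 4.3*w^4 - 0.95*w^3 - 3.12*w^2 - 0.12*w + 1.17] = -16.7*w^4 + 17.2*w^3 - 2.85*w^2 - 6.24*w - 0.12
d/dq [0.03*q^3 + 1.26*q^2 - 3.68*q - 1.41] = 0.09*q^2 + 2.52*q - 3.68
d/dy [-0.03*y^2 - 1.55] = -0.06*y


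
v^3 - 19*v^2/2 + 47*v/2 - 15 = (v - 6)*(v - 5/2)*(v - 1)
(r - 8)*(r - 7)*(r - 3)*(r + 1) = r^4 - 17*r^3 + 83*r^2 - 67*r - 168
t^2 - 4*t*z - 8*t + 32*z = (t - 8)*(t - 4*z)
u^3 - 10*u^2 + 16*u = u*(u - 8)*(u - 2)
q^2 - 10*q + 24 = (q - 6)*(q - 4)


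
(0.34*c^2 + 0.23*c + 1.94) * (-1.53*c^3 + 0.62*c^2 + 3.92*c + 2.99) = -0.5202*c^5 - 0.1411*c^4 - 1.4928*c^3 + 3.121*c^2 + 8.2925*c + 5.8006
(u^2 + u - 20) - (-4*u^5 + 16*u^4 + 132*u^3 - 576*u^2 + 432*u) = 4*u^5 - 16*u^4 - 132*u^3 + 577*u^2 - 431*u - 20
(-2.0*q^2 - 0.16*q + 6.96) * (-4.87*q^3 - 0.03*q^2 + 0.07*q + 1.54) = 9.74*q^5 + 0.8392*q^4 - 34.0304*q^3 - 3.3*q^2 + 0.2408*q + 10.7184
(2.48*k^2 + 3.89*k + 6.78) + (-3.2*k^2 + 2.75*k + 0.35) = -0.72*k^2 + 6.64*k + 7.13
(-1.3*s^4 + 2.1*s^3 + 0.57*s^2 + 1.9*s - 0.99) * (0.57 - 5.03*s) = 6.539*s^5 - 11.304*s^4 - 1.6701*s^3 - 9.2321*s^2 + 6.0627*s - 0.5643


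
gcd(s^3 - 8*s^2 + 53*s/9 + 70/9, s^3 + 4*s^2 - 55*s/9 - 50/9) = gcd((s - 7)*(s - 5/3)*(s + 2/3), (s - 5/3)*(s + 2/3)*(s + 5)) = s^2 - s - 10/9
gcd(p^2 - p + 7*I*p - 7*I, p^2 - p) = p - 1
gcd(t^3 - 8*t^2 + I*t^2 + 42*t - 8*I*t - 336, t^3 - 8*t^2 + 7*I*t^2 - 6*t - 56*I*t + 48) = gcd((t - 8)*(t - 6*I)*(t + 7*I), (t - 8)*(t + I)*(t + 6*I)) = t - 8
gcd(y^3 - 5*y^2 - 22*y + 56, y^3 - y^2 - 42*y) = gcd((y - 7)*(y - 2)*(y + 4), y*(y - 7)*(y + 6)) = y - 7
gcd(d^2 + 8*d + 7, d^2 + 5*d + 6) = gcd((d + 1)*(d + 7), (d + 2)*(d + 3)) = 1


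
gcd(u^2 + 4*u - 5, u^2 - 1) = u - 1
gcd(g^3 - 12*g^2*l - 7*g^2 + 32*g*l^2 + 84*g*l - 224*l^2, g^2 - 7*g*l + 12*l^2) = g - 4*l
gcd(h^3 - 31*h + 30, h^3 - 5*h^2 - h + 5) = h^2 - 6*h + 5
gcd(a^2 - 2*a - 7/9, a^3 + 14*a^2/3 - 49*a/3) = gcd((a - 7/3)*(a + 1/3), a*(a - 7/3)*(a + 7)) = a - 7/3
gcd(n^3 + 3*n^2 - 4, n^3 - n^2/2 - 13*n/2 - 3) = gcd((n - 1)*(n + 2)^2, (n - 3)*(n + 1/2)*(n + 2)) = n + 2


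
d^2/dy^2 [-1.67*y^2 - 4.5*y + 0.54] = -3.34000000000000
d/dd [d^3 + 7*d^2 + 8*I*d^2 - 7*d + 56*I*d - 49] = 3*d^2 + d*(14 + 16*I) - 7 + 56*I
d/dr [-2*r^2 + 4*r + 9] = 4 - 4*r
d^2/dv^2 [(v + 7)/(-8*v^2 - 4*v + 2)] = 2*(-8*v^3 - 168*v^2 - 90*v - 29)/(64*v^6 + 96*v^5 - 40*v^3 + 6*v - 1)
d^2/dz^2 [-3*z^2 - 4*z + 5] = -6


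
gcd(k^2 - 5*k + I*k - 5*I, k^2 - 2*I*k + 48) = 1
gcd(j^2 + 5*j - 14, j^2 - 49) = j + 7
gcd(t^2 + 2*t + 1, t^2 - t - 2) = t + 1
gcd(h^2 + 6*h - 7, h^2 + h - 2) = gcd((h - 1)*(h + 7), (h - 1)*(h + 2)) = h - 1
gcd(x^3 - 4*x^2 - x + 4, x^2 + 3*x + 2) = x + 1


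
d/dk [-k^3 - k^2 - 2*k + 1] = -3*k^2 - 2*k - 2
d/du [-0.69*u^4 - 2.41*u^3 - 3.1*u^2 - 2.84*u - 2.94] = -2.76*u^3 - 7.23*u^2 - 6.2*u - 2.84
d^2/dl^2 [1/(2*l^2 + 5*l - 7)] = 2*(-4*l^2 - 10*l + (4*l + 5)^2 + 14)/(2*l^2 + 5*l - 7)^3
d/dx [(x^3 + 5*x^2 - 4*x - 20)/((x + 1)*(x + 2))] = (x^2 + 2*x + 13)/(x^2 + 2*x + 1)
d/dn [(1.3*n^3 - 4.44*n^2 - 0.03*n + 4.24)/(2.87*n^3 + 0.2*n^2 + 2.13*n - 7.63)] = (1.77635683940025e-15*n^5 + 13.0028*n^4 + 5.7102*n^3 - 75.7146*n^2 + 66.0584*n - 8.8023)/(8.2369*n^6 + 1.148*n^5 + 12.2662*n^4 - 42.9442*n^3 + 1.4849*n^2 - 32.5038*n + 58.2169)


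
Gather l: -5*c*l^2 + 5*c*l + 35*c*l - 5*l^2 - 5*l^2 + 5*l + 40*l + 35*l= l^2*(-5*c - 10) + l*(40*c + 80)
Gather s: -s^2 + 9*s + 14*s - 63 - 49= -s^2 + 23*s - 112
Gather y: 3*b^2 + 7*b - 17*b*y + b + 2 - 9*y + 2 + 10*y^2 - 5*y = 3*b^2 + 8*b + 10*y^2 + y*(-17*b - 14) + 4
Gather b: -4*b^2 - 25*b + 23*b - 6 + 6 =-4*b^2 - 2*b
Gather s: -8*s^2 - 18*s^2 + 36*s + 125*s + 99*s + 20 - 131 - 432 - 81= -26*s^2 + 260*s - 624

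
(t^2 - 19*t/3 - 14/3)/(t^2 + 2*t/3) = (t - 7)/t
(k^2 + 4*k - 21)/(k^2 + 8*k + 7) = (k - 3)/(k + 1)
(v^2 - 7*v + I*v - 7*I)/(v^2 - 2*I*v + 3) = (v - 7)/(v - 3*I)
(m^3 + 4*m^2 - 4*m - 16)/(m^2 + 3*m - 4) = (m^2 - 4)/(m - 1)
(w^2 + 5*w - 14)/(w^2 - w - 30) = (-w^2 - 5*w + 14)/(-w^2 + w + 30)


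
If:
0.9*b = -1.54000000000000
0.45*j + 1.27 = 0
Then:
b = -1.71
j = -2.82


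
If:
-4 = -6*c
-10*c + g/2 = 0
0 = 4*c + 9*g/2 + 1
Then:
No Solution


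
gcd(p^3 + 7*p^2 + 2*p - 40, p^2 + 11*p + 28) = p + 4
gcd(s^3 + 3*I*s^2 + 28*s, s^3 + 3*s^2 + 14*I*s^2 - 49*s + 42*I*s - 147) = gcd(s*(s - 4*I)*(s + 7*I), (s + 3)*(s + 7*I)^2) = s + 7*I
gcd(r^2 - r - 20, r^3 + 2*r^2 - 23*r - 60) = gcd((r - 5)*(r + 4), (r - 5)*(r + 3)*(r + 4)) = r^2 - r - 20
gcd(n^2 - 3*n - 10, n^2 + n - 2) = n + 2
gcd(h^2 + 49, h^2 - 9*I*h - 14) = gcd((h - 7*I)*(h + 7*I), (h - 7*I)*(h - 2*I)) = h - 7*I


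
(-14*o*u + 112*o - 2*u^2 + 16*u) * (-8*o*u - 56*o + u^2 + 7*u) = 112*o^2*u^2 - 112*o^2*u - 6272*o^2 + 2*o*u^3 - 2*o*u^2 - 112*o*u - 2*u^4 + 2*u^3 + 112*u^2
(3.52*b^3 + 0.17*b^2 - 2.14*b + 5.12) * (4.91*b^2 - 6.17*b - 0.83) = 17.2832*b^5 - 20.8837*b^4 - 14.4779*b^3 + 38.2019*b^2 - 29.8142*b - 4.2496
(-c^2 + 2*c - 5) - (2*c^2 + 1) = -3*c^2 + 2*c - 6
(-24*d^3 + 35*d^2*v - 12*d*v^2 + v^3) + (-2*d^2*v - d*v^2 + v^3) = -24*d^3 + 33*d^2*v - 13*d*v^2 + 2*v^3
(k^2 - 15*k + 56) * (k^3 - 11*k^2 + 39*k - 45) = k^5 - 26*k^4 + 260*k^3 - 1246*k^2 + 2859*k - 2520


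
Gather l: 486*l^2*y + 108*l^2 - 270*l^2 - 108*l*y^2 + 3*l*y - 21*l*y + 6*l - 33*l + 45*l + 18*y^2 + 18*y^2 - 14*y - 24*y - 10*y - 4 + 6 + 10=l^2*(486*y - 162) + l*(-108*y^2 - 18*y + 18) + 36*y^2 - 48*y + 12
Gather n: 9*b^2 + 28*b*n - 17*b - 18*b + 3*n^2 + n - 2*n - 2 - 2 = 9*b^2 - 35*b + 3*n^2 + n*(28*b - 1) - 4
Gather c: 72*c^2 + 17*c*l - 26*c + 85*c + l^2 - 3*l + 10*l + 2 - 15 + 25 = 72*c^2 + c*(17*l + 59) + l^2 + 7*l + 12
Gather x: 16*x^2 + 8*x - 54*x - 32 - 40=16*x^2 - 46*x - 72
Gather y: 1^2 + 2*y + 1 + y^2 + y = y^2 + 3*y + 2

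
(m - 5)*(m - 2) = m^2 - 7*m + 10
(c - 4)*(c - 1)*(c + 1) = c^3 - 4*c^2 - c + 4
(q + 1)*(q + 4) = q^2 + 5*q + 4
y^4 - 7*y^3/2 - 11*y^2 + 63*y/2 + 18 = (y - 4)*(y - 3)*(y + 1/2)*(y + 3)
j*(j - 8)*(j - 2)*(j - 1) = j^4 - 11*j^3 + 26*j^2 - 16*j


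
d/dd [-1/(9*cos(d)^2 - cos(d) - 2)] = (1 - 18*cos(d))*sin(d)/(-9*cos(d)^2 + cos(d) + 2)^2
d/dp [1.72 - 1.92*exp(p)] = -1.92*exp(p)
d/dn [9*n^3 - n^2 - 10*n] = 27*n^2 - 2*n - 10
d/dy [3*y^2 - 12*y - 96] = 6*y - 12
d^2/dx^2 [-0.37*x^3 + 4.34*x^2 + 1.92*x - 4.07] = 8.68 - 2.22*x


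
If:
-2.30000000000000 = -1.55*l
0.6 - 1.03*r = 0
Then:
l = 1.48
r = 0.58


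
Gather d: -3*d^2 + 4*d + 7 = -3*d^2 + 4*d + 7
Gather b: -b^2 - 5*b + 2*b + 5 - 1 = -b^2 - 3*b + 4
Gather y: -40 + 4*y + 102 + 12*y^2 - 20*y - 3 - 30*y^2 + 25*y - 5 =-18*y^2 + 9*y + 54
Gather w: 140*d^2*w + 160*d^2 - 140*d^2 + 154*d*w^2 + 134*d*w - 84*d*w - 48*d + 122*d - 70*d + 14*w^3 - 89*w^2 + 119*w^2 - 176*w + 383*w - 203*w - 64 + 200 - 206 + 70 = 20*d^2 + 4*d + 14*w^3 + w^2*(154*d + 30) + w*(140*d^2 + 50*d + 4)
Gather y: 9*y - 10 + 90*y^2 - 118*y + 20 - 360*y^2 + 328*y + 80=-270*y^2 + 219*y + 90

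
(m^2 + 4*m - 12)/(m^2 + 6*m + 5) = (m^2 + 4*m - 12)/(m^2 + 6*m + 5)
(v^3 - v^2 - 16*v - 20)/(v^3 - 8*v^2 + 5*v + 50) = (v + 2)/(v - 5)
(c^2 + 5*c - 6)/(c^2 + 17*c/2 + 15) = 2*(c - 1)/(2*c + 5)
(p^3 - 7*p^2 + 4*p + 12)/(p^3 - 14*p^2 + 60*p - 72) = (p + 1)/(p - 6)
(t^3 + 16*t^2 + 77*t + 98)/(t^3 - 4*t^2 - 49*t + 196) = (t^2 + 9*t + 14)/(t^2 - 11*t + 28)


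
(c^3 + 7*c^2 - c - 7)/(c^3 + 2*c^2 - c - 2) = (c + 7)/(c + 2)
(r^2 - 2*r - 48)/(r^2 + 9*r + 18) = (r - 8)/(r + 3)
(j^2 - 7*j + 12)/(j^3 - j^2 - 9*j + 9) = (j - 4)/(j^2 + 2*j - 3)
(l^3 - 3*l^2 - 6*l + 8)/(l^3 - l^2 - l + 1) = (l^2 - 2*l - 8)/(l^2 - 1)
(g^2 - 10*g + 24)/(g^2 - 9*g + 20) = (g - 6)/(g - 5)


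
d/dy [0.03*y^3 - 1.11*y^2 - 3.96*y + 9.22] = 0.09*y^2 - 2.22*y - 3.96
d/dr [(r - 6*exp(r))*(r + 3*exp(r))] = -3*r*exp(r) + 2*r - 36*exp(2*r) - 3*exp(r)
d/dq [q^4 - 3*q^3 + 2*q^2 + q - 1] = 4*q^3 - 9*q^2 + 4*q + 1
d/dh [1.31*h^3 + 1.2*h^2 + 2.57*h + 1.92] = 3.93*h^2 + 2.4*h + 2.57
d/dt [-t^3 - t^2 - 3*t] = -3*t^2 - 2*t - 3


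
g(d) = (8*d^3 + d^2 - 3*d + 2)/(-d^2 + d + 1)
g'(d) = (2*d - 1)*(8*d^3 + d^2 - 3*d + 2)/(-d^2 + d + 1)^2 + (24*d^2 + 2*d - 3)/(-d^2 + d + 1)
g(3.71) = -45.63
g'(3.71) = -4.62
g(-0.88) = 0.06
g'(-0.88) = -20.89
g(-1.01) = 2.13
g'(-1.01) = -12.65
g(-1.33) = 5.27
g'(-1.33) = -8.34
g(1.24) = 21.46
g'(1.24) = 97.01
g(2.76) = -43.95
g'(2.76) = 3.45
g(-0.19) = 3.30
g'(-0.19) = -9.13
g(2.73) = -44.06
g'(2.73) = 4.08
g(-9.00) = 64.29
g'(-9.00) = -7.88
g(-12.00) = 88.01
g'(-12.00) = -7.93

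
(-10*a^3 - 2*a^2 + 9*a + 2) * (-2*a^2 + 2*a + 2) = 20*a^5 - 16*a^4 - 42*a^3 + 10*a^2 + 22*a + 4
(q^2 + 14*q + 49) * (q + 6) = q^3 + 20*q^2 + 133*q + 294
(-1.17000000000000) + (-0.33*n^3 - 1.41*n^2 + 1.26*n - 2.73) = -0.33*n^3 - 1.41*n^2 + 1.26*n - 3.9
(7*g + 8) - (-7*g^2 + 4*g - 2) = 7*g^2 + 3*g + 10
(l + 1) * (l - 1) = l^2 - 1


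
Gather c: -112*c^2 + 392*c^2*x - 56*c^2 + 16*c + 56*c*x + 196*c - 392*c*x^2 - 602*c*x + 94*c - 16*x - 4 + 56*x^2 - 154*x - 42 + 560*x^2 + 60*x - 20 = c^2*(392*x - 168) + c*(-392*x^2 - 546*x + 306) + 616*x^2 - 110*x - 66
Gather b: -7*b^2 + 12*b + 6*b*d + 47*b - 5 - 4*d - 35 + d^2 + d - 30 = -7*b^2 + b*(6*d + 59) + d^2 - 3*d - 70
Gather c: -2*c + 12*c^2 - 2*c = 12*c^2 - 4*c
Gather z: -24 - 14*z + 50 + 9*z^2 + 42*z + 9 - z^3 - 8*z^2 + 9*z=-z^3 + z^2 + 37*z + 35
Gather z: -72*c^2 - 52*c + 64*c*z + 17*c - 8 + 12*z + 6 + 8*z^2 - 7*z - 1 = -72*c^2 - 35*c + 8*z^2 + z*(64*c + 5) - 3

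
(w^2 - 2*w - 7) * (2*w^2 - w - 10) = 2*w^4 - 5*w^3 - 22*w^2 + 27*w + 70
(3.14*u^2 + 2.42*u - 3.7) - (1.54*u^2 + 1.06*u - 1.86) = 1.6*u^2 + 1.36*u - 1.84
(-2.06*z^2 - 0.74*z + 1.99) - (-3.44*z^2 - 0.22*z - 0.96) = 1.38*z^2 - 0.52*z + 2.95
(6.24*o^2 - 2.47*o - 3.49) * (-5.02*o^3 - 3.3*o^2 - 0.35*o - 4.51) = -31.3248*o^5 - 8.1926*o^4 + 23.4868*o^3 - 15.7609*o^2 + 12.3612*o + 15.7399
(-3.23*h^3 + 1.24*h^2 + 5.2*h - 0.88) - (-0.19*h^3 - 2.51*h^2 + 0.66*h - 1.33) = -3.04*h^3 + 3.75*h^2 + 4.54*h + 0.45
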